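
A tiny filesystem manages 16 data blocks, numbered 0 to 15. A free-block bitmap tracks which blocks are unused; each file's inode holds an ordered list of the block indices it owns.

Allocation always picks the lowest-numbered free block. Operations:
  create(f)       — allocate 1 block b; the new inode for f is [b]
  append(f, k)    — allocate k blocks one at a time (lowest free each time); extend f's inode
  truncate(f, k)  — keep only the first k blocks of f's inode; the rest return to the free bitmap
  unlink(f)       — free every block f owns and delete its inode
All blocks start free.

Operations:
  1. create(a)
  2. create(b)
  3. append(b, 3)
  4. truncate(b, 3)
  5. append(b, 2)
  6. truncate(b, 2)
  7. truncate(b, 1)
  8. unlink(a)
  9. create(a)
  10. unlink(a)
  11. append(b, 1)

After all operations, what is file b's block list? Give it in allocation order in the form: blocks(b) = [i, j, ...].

after create(a) → a:[0]  free=[F...............]
after create(b) → a:[0], b:[1]  free=[FF..............]
after append(b, 3) → a:[0], b:[1, 2, 3, 4]  free=[FFFFF...........]
after truncate(b, 3) → a:[0], b:[1, 2, 3]  free=[FFFF............]
after append(b, 2) → a:[0], b:[1, 2, 3, 4, 5]  free=[FFFFFF..........]
after truncate(b, 2) → a:[0], b:[1, 2]  free=[FFF.............]
after truncate(b, 1) → a:[0], b:[1]  free=[FF..............]
after unlink(a) → b:[1]  free=[.F..............]
after create(a) → a:[0], b:[1]  free=[FF..............]
after unlink(a) → b:[1]  free=[.F..............]
after append(b, 1) → b:[1, 0]  free=[FF..............]

blocks(b) = [1, 0]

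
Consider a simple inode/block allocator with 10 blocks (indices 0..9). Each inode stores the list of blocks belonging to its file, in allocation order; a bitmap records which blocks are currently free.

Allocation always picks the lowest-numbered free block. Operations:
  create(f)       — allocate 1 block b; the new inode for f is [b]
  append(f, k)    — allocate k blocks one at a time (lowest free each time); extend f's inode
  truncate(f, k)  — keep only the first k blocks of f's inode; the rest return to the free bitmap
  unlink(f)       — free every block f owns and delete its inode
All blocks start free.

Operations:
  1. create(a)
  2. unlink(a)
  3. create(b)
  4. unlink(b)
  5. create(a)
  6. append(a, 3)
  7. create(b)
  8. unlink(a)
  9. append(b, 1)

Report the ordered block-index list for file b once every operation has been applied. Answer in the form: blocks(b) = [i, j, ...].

after create(a) → a:[0]  free=[F.........]
after unlink(a) →   free=[..........]
after create(b) → b:[0]  free=[F.........]
after unlink(b) →   free=[..........]
after create(a) → a:[0]  free=[F.........]
after append(a, 3) → a:[0, 1, 2, 3]  free=[FFFF......]
after create(b) → a:[0, 1, 2, 3], b:[4]  free=[FFFFF.....]
after unlink(a) → b:[4]  free=[....F.....]
after append(b, 1) → b:[4, 0]  free=[F...F.....]

blocks(b) = [4, 0]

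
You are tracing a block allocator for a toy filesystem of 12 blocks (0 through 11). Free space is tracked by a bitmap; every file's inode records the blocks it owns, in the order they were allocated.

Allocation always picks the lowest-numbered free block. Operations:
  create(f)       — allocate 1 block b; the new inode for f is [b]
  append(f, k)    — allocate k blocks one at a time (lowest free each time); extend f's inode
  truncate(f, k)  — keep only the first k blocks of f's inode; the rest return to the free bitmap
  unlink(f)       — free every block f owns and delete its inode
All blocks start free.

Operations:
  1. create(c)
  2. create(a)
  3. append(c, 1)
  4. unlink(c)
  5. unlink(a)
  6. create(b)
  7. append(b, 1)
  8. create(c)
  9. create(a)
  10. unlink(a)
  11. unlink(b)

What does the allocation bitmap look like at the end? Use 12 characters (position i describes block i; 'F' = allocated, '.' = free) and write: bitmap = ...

create(c): bitmap=F........... | c=[0]
create(a): bitmap=FF.......... | a=[1] c=[0]
append(c, 1): bitmap=FFF......... | a=[1] c=[0, 2]
unlink(c): bitmap=.F.......... | a=[1]
unlink(a): bitmap=............ | 
create(b): bitmap=F........... | b=[0]
append(b, 1): bitmap=FF.......... | b=[0, 1]
create(c): bitmap=FFF......... | b=[0, 1] c=[2]
create(a): bitmap=FFFF........ | a=[3] b=[0, 1] c=[2]
unlink(a): bitmap=FFF......... | b=[0, 1] c=[2]
unlink(b): bitmap=..F......... | c=[2]

bitmap = ..F.........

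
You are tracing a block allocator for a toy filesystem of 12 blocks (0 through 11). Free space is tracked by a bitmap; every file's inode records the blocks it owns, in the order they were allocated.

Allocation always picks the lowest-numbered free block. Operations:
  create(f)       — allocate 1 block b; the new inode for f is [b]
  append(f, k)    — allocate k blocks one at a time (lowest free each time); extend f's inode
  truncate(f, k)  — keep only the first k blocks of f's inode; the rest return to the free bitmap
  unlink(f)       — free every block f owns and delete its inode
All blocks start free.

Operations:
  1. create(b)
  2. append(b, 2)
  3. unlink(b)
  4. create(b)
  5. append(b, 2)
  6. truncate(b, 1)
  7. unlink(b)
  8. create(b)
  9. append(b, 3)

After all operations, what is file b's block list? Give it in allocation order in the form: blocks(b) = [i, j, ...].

[1] create(b) — b=0 (map F...........)
[2] append(b, 2) — b=0,1,2 (map FFF.........)
[3] unlink(b) —  (map ............)
[4] create(b) — b=0 (map F...........)
[5] append(b, 2) — b=0,1,2 (map FFF.........)
[6] truncate(b, 1) — b=0 (map F...........)
[7] unlink(b) —  (map ............)
[8] create(b) — b=0 (map F...........)
[9] append(b, 3) — b=0,1,2,3 (map FFFF........)

blocks(b) = [0, 1, 2, 3]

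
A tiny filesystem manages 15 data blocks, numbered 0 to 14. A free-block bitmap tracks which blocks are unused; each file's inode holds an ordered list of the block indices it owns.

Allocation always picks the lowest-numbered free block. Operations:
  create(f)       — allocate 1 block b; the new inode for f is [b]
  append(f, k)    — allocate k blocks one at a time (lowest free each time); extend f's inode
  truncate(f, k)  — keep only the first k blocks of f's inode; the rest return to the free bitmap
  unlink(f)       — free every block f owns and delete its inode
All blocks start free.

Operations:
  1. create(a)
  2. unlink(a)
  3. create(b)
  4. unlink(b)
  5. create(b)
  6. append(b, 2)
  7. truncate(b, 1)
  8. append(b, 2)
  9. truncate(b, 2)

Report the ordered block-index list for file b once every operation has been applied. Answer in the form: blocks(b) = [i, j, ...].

  1. create(a)  ⇒  F..............  {a→[0]}
  2. unlink(a)  ⇒  ...............  {}
  3. create(b)  ⇒  F..............  {b→[0]}
  4. unlink(b)  ⇒  ...............  {}
  5. create(b)  ⇒  F..............  {b→[0]}
  6. append(b, 2)  ⇒  FFF............  {b→[0, 1, 2]}
  7. truncate(b, 1)  ⇒  F..............  {b→[0]}
  8. append(b, 2)  ⇒  FFF............  {b→[0, 1, 2]}
  9. truncate(b, 2)  ⇒  FF.............  {b→[0, 1]}

blocks(b) = [0, 1]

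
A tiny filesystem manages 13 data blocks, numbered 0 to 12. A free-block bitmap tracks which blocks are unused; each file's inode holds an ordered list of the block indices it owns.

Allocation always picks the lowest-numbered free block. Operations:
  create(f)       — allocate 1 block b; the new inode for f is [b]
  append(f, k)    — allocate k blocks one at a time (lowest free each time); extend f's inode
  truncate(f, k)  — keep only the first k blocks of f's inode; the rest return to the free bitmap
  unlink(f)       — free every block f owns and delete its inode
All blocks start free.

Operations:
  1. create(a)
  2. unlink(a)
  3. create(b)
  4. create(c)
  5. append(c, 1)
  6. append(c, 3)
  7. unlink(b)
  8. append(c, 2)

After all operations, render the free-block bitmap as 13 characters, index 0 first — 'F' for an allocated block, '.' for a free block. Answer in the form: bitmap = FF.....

  1. create(a)  ⇒  F............  {a→[0]}
  2. unlink(a)  ⇒  .............  {}
  3. create(b)  ⇒  F............  {b→[0]}
  4. create(c)  ⇒  FF...........  {b→[0]; c→[1]}
  5. append(c, 1)  ⇒  FFF..........  {b→[0]; c→[1, 2]}
  6. append(c, 3)  ⇒  FFFFFF.......  {b→[0]; c→[1, 2, 3, 4, 5]}
  7. unlink(b)  ⇒  .FFFFF.......  {c→[1, 2, 3, 4, 5]}
  8. append(c, 2)  ⇒  FFFFFFF......  {c→[1, 2, 3, 4, 5, 0, 6]}

bitmap = FFFFFFF......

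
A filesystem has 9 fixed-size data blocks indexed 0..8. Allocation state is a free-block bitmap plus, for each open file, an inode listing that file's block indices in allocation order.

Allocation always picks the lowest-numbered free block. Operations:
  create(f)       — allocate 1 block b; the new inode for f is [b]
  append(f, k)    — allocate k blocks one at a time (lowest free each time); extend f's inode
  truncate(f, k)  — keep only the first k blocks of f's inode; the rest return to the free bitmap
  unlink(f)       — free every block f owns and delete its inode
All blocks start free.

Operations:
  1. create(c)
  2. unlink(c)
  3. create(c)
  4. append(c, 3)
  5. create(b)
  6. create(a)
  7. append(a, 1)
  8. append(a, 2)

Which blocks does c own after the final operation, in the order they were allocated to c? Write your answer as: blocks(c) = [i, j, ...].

blocks(c) = [0, 1, 2, 3]

after create(c) → c:[0]  free=[F........]
after unlink(c) →   free=[.........]
after create(c) → c:[0]  free=[F........]
after append(c, 3) → c:[0, 1, 2, 3]  free=[FFFF.....]
after create(b) → b:[4], c:[0, 1, 2, 3]  free=[FFFFF....]
after create(a) → a:[5], b:[4], c:[0, 1, 2, 3]  free=[FFFFFF...]
after append(a, 1) → a:[5, 6], b:[4], c:[0, 1, 2, 3]  free=[FFFFFFF..]
after append(a, 2) → a:[5, 6, 7, 8], b:[4], c:[0, 1, 2, 3]  free=[FFFFFFFFF]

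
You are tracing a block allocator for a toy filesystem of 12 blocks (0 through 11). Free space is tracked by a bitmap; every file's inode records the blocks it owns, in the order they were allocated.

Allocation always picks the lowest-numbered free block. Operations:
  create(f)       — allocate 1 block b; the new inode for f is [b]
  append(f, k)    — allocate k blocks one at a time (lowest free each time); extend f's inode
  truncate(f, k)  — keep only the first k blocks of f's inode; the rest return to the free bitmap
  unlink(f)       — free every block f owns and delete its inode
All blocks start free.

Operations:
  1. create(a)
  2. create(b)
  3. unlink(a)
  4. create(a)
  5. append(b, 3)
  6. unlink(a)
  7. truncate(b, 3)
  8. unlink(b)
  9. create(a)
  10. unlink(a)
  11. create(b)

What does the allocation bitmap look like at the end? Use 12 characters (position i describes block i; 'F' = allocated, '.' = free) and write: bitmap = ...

bitmap = F...........

after create(a) → a:[0]  free=[F...........]
after create(b) → a:[0], b:[1]  free=[FF..........]
after unlink(a) → b:[1]  free=[.F..........]
after create(a) → a:[0], b:[1]  free=[FF..........]
after append(b, 3) → a:[0], b:[1, 2, 3, 4]  free=[FFFFF.......]
after unlink(a) → b:[1, 2, 3, 4]  free=[.FFFF.......]
after truncate(b, 3) → b:[1, 2, 3]  free=[.FFF........]
after unlink(b) →   free=[............]
after create(a) → a:[0]  free=[F...........]
after unlink(a) →   free=[............]
after create(b) → b:[0]  free=[F...........]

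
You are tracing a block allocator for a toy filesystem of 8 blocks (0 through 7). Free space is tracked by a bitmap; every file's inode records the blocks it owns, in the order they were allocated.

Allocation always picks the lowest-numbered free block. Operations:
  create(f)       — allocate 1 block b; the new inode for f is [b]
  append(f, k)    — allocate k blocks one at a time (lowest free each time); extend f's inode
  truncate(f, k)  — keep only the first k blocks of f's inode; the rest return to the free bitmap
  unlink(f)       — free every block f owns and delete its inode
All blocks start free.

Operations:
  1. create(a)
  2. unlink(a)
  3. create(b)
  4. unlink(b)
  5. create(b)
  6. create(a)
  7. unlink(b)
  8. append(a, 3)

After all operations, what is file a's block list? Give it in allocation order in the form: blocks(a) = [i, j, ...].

[1] create(a) — a=0 (map F.......)
[2] unlink(a) —  (map ........)
[3] create(b) — b=0 (map F.......)
[4] unlink(b) —  (map ........)
[5] create(b) — b=0 (map F.......)
[6] create(a) — a=1 b=0 (map FF......)
[7] unlink(b) — a=1 (map .F......)
[8] append(a, 3) — a=1,0,2,3 (map FFFF....)

blocks(a) = [1, 0, 2, 3]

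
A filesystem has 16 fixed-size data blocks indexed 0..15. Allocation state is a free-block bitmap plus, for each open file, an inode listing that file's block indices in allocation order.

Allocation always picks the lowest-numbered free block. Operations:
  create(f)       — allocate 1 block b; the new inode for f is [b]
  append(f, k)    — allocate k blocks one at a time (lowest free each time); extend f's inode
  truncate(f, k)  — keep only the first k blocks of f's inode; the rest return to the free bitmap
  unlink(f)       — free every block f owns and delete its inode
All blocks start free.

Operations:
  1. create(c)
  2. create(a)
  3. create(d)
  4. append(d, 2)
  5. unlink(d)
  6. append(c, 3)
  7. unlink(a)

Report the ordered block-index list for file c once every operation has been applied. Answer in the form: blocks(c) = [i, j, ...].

after create(c) → c:[0]  free=[F...............]
after create(a) → a:[1], c:[0]  free=[FF..............]
after create(d) → a:[1], c:[0], d:[2]  free=[FFF.............]
after append(d, 2) → a:[1], c:[0], d:[2, 3, 4]  free=[FFFFF...........]
after unlink(d) → a:[1], c:[0]  free=[FF..............]
after append(c, 3) → a:[1], c:[0, 2, 3, 4]  free=[FFFFF...........]
after unlink(a) → c:[0, 2, 3, 4]  free=[F.FFF...........]

blocks(c) = [0, 2, 3, 4]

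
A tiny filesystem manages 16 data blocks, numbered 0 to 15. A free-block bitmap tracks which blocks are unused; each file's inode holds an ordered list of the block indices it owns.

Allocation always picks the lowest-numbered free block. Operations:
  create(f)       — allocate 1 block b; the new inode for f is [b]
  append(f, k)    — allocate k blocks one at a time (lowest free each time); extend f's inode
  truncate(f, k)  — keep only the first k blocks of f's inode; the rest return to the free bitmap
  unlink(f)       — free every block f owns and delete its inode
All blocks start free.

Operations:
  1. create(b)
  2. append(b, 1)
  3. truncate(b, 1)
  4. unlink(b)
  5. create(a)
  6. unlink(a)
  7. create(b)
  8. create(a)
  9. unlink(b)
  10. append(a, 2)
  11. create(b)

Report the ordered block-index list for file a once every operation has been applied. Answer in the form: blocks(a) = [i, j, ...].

create(b): bitmap=F............... | b=[0]
append(b, 1): bitmap=FF.............. | b=[0, 1]
truncate(b, 1): bitmap=F............... | b=[0]
unlink(b): bitmap=................ | 
create(a): bitmap=F............... | a=[0]
unlink(a): bitmap=................ | 
create(b): bitmap=F............... | b=[0]
create(a): bitmap=FF.............. | a=[1] b=[0]
unlink(b): bitmap=.F.............. | a=[1]
append(a, 2): bitmap=FFF............. | a=[1, 0, 2]
create(b): bitmap=FFFF............ | a=[1, 0, 2] b=[3]

blocks(a) = [1, 0, 2]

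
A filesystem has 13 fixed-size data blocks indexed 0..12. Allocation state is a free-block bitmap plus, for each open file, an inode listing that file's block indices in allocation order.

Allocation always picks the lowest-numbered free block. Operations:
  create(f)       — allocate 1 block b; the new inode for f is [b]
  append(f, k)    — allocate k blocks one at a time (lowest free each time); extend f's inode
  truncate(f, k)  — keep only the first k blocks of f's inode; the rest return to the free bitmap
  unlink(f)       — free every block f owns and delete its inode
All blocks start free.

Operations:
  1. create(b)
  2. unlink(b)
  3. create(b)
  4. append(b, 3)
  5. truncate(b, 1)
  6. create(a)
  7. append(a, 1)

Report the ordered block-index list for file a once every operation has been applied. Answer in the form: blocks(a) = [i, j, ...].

blocks(a) = [1, 2]

  1. create(b)  ⇒  F............  {b→[0]}
  2. unlink(b)  ⇒  .............  {}
  3. create(b)  ⇒  F............  {b→[0]}
  4. append(b, 3)  ⇒  FFFF.........  {b→[0, 1, 2, 3]}
  5. truncate(b, 1)  ⇒  F............  {b→[0]}
  6. create(a)  ⇒  FF...........  {a→[1]; b→[0]}
  7. append(a, 1)  ⇒  FFF..........  {a→[1, 2]; b→[0]}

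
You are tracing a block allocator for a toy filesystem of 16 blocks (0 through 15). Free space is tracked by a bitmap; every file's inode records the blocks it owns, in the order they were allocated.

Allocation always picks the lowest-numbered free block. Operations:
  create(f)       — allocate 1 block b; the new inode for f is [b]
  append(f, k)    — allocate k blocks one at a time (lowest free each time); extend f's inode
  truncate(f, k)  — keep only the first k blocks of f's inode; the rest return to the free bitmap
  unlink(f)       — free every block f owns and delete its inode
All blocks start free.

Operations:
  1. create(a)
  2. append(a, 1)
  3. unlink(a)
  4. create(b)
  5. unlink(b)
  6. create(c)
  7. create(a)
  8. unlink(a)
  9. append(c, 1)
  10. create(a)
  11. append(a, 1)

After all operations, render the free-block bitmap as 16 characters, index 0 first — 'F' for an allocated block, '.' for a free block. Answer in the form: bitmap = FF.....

  1. create(a)  ⇒  F...............  {a→[0]}
  2. append(a, 1)  ⇒  FF..............  {a→[0, 1]}
  3. unlink(a)  ⇒  ................  {}
  4. create(b)  ⇒  F...............  {b→[0]}
  5. unlink(b)  ⇒  ................  {}
  6. create(c)  ⇒  F...............  {c→[0]}
  7. create(a)  ⇒  FF..............  {a→[1]; c→[0]}
  8. unlink(a)  ⇒  F...............  {c→[0]}
  9. append(c, 1)  ⇒  FF..............  {c→[0, 1]}
  10. create(a)  ⇒  FFF.............  {a→[2]; c→[0, 1]}
  11. append(a, 1)  ⇒  FFFF............  {a→[2, 3]; c→[0, 1]}

bitmap = FFFF............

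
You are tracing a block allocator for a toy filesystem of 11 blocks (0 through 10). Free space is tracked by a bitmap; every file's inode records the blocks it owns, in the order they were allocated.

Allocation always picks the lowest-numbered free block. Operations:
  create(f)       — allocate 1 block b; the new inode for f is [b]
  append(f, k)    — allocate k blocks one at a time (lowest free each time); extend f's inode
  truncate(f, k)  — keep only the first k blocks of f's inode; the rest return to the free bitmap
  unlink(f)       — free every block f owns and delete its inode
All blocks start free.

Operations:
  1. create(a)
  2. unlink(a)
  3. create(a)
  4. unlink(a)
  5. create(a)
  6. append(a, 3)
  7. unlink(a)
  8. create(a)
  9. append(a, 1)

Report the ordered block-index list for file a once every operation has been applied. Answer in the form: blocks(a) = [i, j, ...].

blocks(a) = [0, 1]

[1] create(a) — a=0 (map F..........)
[2] unlink(a) —  (map ...........)
[3] create(a) — a=0 (map F..........)
[4] unlink(a) —  (map ...........)
[5] create(a) — a=0 (map F..........)
[6] append(a, 3) — a=0,1,2,3 (map FFFF.......)
[7] unlink(a) —  (map ...........)
[8] create(a) — a=0 (map F..........)
[9] append(a, 1) — a=0,1 (map FF.........)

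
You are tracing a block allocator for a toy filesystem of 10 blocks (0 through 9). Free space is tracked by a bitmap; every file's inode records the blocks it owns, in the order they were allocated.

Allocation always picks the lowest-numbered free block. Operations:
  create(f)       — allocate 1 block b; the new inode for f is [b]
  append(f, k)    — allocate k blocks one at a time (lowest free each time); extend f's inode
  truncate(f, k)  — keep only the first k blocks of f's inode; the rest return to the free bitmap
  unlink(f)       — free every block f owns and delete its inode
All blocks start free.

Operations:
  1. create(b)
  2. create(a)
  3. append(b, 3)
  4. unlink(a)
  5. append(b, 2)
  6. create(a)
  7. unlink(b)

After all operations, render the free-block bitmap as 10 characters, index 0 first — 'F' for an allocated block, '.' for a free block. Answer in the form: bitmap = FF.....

bitmap = ......F...

  1. create(b)  ⇒  F.........  {b→[0]}
  2. create(a)  ⇒  FF........  {a→[1]; b→[0]}
  3. append(b, 3)  ⇒  FFFFF.....  {a→[1]; b→[0, 2, 3, 4]}
  4. unlink(a)  ⇒  F.FFF.....  {b→[0, 2, 3, 4]}
  5. append(b, 2)  ⇒  FFFFFF....  {b→[0, 2, 3, 4, 1, 5]}
  6. create(a)  ⇒  FFFFFFF...  {a→[6]; b→[0, 2, 3, 4, 1, 5]}
  7. unlink(b)  ⇒  ......F...  {a→[6]}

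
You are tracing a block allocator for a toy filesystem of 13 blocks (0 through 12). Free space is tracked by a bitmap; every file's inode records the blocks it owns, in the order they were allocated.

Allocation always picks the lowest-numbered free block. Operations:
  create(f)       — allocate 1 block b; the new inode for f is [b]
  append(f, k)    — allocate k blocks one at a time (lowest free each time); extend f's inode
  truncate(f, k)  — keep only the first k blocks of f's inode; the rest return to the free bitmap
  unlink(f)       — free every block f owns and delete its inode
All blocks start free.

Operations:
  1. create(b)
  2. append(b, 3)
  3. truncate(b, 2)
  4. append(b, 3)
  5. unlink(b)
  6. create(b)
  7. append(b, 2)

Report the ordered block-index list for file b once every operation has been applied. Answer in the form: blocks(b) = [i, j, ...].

[1] create(b) — b=0 (map F............)
[2] append(b, 3) — b=0,1,2,3 (map FFFF.........)
[3] truncate(b, 2) — b=0,1 (map FF...........)
[4] append(b, 3) — b=0,1,2,3,4 (map FFFFF........)
[5] unlink(b) —  (map .............)
[6] create(b) — b=0 (map F............)
[7] append(b, 2) — b=0,1,2 (map FFF..........)

blocks(b) = [0, 1, 2]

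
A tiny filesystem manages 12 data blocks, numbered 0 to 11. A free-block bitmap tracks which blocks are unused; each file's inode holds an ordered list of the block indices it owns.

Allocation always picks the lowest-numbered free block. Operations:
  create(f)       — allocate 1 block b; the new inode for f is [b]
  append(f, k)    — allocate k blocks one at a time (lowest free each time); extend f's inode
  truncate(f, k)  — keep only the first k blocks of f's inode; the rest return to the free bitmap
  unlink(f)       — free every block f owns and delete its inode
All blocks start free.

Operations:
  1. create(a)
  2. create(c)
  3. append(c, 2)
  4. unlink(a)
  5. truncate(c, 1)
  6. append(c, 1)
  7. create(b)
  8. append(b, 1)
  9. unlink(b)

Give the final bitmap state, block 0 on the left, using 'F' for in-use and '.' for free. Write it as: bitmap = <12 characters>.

bitmap = FF..........

after create(a) → a:[0]  free=[F...........]
after create(c) → a:[0], c:[1]  free=[FF..........]
after append(c, 2) → a:[0], c:[1, 2, 3]  free=[FFFF........]
after unlink(a) → c:[1, 2, 3]  free=[.FFF........]
after truncate(c, 1) → c:[1]  free=[.F..........]
after append(c, 1) → c:[1, 0]  free=[FF..........]
after create(b) → b:[2], c:[1, 0]  free=[FFF.........]
after append(b, 1) → b:[2, 3], c:[1, 0]  free=[FFFF........]
after unlink(b) → c:[1, 0]  free=[FF..........]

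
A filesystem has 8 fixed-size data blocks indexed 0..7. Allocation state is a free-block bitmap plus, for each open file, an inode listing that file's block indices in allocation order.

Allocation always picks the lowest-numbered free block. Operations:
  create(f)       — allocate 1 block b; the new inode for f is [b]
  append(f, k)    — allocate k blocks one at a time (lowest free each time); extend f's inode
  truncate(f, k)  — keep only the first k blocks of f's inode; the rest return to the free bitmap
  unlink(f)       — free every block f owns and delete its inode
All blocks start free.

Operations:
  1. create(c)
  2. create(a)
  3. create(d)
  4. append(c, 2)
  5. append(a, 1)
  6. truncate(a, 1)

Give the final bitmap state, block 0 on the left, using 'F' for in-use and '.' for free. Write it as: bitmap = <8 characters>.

[1] create(c) — c=0 (map F.......)
[2] create(a) — a=1 c=0 (map FF......)
[3] create(d) — a=1 c=0 d=2 (map FFF.....)
[4] append(c, 2) — a=1 c=0,3,4 d=2 (map FFFFF...)
[5] append(a, 1) — a=1,5 c=0,3,4 d=2 (map FFFFFF..)
[6] truncate(a, 1) — a=1 c=0,3,4 d=2 (map FFFFF...)

bitmap = FFFFF...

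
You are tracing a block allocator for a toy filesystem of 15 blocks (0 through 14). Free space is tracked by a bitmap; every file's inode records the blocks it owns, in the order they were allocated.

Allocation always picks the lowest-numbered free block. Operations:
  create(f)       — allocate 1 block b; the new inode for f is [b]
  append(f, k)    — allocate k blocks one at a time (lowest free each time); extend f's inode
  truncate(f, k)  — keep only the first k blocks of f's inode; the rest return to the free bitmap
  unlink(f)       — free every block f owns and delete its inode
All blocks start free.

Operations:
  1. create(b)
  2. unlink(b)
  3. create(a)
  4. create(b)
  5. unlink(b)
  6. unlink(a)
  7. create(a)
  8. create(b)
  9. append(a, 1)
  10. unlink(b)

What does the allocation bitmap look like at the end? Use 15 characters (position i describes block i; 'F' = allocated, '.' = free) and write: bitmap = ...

bitmap = F.F............

after create(b) → b:[0]  free=[F..............]
after unlink(b) →   free=[...............]
after create(a) → a:[0]  free=[F..............]
after create(b) → a:[0], b:[1]  free=[FF.............]
after unlink(b) → a:[0]  free=[F..............]
after unlink(a) →   free=[...............]
after create(a) → a:[0]  free=[F..............]
after create(b) → a:[0], b:[1]  free=[FF.............]
after append(a, 1) → a:[0, 2], b:[1]  free=[FFF............]
after unlink(b) → a:[0, 2]  free=[F.F............]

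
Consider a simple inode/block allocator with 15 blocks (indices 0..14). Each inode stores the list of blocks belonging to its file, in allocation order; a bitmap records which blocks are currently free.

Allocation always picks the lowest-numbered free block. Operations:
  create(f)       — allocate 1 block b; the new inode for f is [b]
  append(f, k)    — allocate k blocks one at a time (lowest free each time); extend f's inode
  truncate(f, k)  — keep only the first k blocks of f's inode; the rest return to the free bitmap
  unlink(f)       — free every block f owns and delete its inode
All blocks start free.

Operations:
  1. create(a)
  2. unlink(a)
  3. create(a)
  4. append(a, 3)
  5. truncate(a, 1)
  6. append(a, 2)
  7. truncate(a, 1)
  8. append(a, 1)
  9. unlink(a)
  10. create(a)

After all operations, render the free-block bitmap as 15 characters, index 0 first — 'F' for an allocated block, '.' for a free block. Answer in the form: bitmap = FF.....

after create(a) → a:[0]  free=[F..............]
after unlink(a) →   free=[...............]
after create(a) → a:[0]  free=[F..............]
after append(a, 3) → a:[0, 1, 2, 3]  free=[FFFF...........]
after truncate(a, 1) → a:[0]  free=[F..............]
after append(a, 2) → a:[0, 1, 2]  free=[FFF............]
after truncate(a, 1) → a:[0]  free=[F..............]
after append(a, 1) → a:[0, 1]  free=[FF.............]
after unlink(a) →   free=[...............]
after create(a) → a:[0]  free=[F..............]

bitmap = F..............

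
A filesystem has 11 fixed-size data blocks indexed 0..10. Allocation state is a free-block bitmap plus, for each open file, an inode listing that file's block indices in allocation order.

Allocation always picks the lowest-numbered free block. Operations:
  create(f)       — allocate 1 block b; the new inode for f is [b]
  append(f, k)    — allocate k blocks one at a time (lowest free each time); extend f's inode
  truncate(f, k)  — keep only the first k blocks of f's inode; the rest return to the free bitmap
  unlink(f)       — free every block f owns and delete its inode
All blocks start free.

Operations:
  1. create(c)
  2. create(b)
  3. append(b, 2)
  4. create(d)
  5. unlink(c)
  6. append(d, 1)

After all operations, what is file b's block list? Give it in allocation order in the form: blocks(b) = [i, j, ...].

create(c): bitmap=F.......... | c=[0]
create(b): bitmap=FF......... | b=[1] c=[0]
append(b, 2): bitmap=FFFF....... | b=[1, 2, 3] c=[0]
create(d): bitmap=FFFFF...... | b=[1, 2, 3] c=[0] d=[4]
unlink(c): bitmap=.FFFF...... | b=[1, 2, 3] d=[4]
append(d, 1): bitmap=FFFFF...... | b=[1, 2, 3] d=[4, 0]

blocks(b) = [1, 2, 3]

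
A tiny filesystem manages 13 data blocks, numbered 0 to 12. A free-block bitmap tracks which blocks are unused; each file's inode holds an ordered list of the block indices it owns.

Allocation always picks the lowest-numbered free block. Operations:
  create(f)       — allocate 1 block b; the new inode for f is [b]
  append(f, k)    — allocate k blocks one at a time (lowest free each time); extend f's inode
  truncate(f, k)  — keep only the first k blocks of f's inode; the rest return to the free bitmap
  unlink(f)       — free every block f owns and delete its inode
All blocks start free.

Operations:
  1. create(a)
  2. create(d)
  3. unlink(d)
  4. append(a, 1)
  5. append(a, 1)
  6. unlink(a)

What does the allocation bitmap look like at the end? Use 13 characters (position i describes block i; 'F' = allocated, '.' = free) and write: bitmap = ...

[1] create(a) — a=0 (map F............)
[2] create(d) — a=0 d=1 (map FF...........)
[3] unlink(d) — a=0 (map F............)
[4] append(a, 1) — a=0,1 (map FF...........)
[5] append(a, 1) — a=0,1,2 (map FFF..........)
[6] unlink(a) —  (map .............)

bitmap = .............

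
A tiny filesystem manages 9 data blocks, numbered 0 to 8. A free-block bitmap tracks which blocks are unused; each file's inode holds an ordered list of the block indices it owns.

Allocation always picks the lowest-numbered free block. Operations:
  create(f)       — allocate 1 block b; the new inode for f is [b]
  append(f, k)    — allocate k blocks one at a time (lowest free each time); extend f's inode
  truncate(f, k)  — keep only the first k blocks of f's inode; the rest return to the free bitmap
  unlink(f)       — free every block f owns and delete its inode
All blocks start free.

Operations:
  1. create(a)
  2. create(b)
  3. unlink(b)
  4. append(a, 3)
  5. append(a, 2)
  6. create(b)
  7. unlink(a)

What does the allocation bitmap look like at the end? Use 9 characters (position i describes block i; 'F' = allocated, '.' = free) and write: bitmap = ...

bitmap = ......F..

  1. create(a)  ⇒  F........  {a→[0]}
  2. create(b)  ⇒  FF.......  {a→[0]; b→[1]}
  3. unlink(b)  ⇒  F........  {a→[0]}
  4. append(a, 3)  ⇒  FFFF.....  {a→[0, 1, 2, 3]}
  5. append(a, 2)  ⇒  FFFFFF...  {a→[0, 1, 2, 3, 4, 5]}
  6. create(b)  ⇒  FFFFFFF..  {a→[0, 1, 2, 3, 4, 5]; b→[6]}
  7. unlink(a)  ⇒  ......F..  {b→[6]}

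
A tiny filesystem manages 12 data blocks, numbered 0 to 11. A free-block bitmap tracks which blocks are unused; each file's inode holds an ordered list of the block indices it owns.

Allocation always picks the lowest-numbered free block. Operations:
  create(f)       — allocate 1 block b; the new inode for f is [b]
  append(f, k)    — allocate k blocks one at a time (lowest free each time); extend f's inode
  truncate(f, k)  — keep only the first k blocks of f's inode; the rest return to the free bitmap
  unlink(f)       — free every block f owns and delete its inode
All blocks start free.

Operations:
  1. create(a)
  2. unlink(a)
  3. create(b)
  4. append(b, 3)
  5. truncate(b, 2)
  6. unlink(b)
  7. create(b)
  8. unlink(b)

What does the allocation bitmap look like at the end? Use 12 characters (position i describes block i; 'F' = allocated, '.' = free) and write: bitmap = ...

after create(a) → a:[0]  free=[F...........]
after unlink(a) →   free=[............]
after create(b) → b:[0]  free=[F...........]
after append(b, 3) → b:[0, 1, 2, 3]  free=[FFFF........]
after truncate(b, 2) → b:[0, 1]  free=[FF..........]
after unlink(b) →   free=[............]
after create(b) → b:[0]  free=[F...........]
after unlink(b) →   free=[............]

bitmap = ............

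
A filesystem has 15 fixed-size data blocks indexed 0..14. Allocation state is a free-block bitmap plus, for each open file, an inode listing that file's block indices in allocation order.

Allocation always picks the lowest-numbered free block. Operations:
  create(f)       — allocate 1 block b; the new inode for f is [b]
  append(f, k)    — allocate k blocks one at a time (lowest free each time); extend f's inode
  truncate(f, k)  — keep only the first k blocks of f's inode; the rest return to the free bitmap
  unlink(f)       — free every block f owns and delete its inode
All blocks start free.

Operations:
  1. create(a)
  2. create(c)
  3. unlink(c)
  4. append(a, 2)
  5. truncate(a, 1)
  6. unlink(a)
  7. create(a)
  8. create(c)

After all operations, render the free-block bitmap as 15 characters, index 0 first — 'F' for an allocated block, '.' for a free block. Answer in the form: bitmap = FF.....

  1. create(a)  ⇒  F..............  {a→[0]}
  2. create(c)  ⇒  FF.............  {a→[0]; c→[1]}
  3. unlink(c)  ⇒  F..............  {a→[0]}
  4. append(a, 2)  ⇒  FFF............  {a→[0, 1, 2]}
  5. truncate(a, 1)  ⇒  F..............  {a→[0]}
  6. unlink(a)  ⇒  ...............  {}
  7. create(a)  ⇒  F..............  {a→[0]}
  8. create(c)  ⇒  FF.............  {a→[0]; c→[1]}

bitmap = FF.............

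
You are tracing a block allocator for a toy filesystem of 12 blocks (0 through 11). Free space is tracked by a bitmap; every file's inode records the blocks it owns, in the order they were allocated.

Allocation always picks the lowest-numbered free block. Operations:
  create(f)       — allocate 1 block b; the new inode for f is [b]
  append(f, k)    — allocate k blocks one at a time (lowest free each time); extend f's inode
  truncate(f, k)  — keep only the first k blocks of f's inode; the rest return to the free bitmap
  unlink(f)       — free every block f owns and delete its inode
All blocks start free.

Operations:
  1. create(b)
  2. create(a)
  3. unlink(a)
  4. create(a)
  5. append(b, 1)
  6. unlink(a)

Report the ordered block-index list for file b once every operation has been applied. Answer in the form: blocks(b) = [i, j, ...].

  1. create(b)  ⇒  F...........  {b→[0]}
  2. create(a)  ⇒  FF..........  {a→[1]; b→[0]}
  3. unlink(a)  ⇒  F...........  {b→[0]}
  4. create(a)  ⇒  FF..........  {a→[1]; b→[0]}
  5. append(b, 1)  ⇒  FFF.........  {a→[1]; b→[0, 2]}
  6. unlink(a)  ⇒  F.F.........  {b→[0, 2]}

blocks(b) = [0, 2]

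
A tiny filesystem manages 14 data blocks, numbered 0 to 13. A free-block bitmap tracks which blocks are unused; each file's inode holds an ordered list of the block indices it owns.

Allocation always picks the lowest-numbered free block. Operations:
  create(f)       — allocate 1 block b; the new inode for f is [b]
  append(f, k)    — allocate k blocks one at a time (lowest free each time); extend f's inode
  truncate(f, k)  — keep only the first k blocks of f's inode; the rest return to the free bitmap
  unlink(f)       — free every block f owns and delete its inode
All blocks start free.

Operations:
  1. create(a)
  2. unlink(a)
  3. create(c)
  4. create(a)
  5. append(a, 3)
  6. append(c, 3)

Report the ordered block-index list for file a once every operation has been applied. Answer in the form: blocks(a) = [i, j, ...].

create(a): bitmap=F............. | a=[0]
unlink(a): bitmap=.............. | 
create(c): bitmap=F............. | c=[0]
create(a): bitmap=FF............ | a=[1] c=[0]
append(a, 3): bitmap=FFFFF......... | a=[1, 2, 3, 4] c=[0]
append(c, 3): bitmap=FFFFFFFF...... | a=[1, 2, 3, 4] c=[0, 5, 6, 7]

blocks(a) = [1, 2, 3, 4]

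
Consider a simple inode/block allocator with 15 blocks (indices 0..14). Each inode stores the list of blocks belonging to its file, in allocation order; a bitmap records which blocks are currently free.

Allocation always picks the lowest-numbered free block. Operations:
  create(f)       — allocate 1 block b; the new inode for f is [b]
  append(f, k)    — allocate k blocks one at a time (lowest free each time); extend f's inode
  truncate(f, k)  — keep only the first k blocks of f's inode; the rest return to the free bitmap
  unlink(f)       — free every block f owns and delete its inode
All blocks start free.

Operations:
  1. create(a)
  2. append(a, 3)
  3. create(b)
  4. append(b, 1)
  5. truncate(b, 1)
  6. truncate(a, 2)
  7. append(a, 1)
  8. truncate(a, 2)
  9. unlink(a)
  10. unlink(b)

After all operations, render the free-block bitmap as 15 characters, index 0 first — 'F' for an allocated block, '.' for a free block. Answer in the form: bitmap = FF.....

  1. create(a)  ⇒  F..............  {a→[0]}
  2. append(a, 3)  ⇒  FFFF...........  {a→[0, 1, 2, 3]}
  3. create(b)  ⇒  FFFFF..........  {a→[0, 1, 2, 3]; b→[4]}
  4. append(b, 1)  ⇒  FFFFFF.........  {a→[0, 1, 2, 3]; b→[4, 5]}
  5. truncate(b, 1)  ⇒  FFFFF..........  {a→[0, 1, 2, 3]; b→[4]}
  6. truncate(a, 2)  ⇒  FF..F..........  {a→[0, 1]; b→[4]}
  7. append(a, 1)  ⇒  FFF.F..........  {a→[0, 1, 2]; b→[4]}
  8. truncate(a, 2)  ⇒  FF..F..........  {a→[0, 1]; b→[4]}
  9. unlink(a)  ⇒  ....F..........  {b→[4]}
  10. unlink(b)  ⇒  ...............  {}

bitmap = ...............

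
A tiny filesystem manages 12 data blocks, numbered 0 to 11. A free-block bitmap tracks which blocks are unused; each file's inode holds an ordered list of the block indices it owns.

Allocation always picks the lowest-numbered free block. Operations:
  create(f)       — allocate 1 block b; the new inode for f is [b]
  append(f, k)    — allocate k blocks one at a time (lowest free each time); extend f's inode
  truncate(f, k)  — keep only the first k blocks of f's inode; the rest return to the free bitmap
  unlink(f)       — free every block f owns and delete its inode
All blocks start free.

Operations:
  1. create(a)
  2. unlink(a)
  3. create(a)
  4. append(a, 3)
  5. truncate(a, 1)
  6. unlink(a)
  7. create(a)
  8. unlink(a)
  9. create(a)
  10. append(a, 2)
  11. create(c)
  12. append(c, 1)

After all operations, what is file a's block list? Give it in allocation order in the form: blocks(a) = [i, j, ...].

blocks(a) = [0, 1, 2]

after create(a) → a:[0]  free=[F...........]
after unlink(a) →   free=[............]
after create(a) → a:[0]  free=[F...........]
after append(a, 3) → a:[0, 1, 2, 3]  free=[FFFF........]
after truncate(a, 1) → a:[0]  free=[F...........]
after unlink(a) →   free=[............]
after create(a) → a:[0]  free=[F...........]
after unlink(a) →   free=[............]
after create(a) → a:[0]  free=[F...........]
after append(a, 2) → a:[0, 1, 2]  free=[FFF.........]
after create(c) → a:[0, 1, 2], c:[3]  free=[FFFF........]
after append(c, 1) → a:[0, 1, 2], c:[3, 4]  free=[FFFFF.......]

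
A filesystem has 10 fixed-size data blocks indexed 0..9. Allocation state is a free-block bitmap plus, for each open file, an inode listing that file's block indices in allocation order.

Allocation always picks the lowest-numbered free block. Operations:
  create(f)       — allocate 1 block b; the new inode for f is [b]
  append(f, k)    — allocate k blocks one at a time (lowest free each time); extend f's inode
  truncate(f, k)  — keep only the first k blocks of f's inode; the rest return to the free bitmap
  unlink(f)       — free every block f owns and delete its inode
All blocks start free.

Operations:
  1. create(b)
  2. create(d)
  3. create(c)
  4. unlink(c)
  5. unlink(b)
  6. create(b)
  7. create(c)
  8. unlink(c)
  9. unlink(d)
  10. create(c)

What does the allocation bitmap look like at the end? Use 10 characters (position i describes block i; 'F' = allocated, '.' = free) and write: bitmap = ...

create(b): bitmap=F......... | b=[0]
create(d): bitmap=FF........ | b=[0] d=[1]
create(c): bitmap=FFF....... | b=[0] c=[2] d=[1]
unlink(c): bitmap=FF........ | b=[0] d=[1]
unlink(b): bitmap=.F........ | d=[1]
create(b): bitmap=FF........ | b=[0] d=[1]
create(c): bitmap=FFF....... | b=[0] c=[2] d=[1]
unlink(c): bitmap=FF........ | b=[0] d=[1]
unlink(d): bitmap=F......... | b=[0]
create(c): bitmap=FF........ | b=[0] c=[1]

bitmap = FF........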